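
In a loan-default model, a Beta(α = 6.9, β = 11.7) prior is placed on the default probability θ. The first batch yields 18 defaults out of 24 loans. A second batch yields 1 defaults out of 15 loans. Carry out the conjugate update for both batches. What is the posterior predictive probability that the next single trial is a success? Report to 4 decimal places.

The Beta prior is conjugate to a Binomial/Bernoulli likelihood; the update adds successes to α and failures to β.
After batch 1: Beta(6.9+18, 11.7+6) = Beta(24.9, 17.7).
After batch 2: Beta(24.9+1, 17.7+14) = Beta(25.9, 31.7).
For a single future Bernoulli trial, P(success | data) = α/(α+β) = 0.4497.

0.4497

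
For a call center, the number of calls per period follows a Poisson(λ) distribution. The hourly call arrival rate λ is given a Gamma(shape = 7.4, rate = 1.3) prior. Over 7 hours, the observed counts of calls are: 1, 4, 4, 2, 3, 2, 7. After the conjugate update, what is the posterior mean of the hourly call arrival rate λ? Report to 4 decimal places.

3.6627

With a Gamma(shape α, rate β) prior, the Poisson likelihood is conjugate: the posterior is Gamma(α + ΣXᵢ, β + n).
Sum of counts S = 23 over n = 7 hours.
Posterior: Gamma(α+S, β+n) = Gamma(7.4+23, 1.3+7) = Gamma(30.4, 8.3).
Posterior mean = α/β = 30.4/8.3 = 3.6627.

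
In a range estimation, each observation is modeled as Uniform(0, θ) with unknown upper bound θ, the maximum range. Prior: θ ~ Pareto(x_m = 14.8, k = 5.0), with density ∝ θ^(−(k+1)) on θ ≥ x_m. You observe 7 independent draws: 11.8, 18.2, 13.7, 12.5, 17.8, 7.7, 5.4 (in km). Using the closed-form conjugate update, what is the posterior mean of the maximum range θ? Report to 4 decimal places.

19.8545

A Pareto(scale x_m, shape k) prior on the upper bound θ of Uniform(0, θ) is conjugate: posterior is Pareto(max(x_m, max xᵢ), k + n).
Sample maximum = 18.2; prior scale x_m = 14.8 → posterior scale = max = 18.2.
Posterior shape = 5.0 + 7 = 12.0.
E[θ|data] = k·x_m/(k−1) = 12.0·18.2/11.0 = 19.8545.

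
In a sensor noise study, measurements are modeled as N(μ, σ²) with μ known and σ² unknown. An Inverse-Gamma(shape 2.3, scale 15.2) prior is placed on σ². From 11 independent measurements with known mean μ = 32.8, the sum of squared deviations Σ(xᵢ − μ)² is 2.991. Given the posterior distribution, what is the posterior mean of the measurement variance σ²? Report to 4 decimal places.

2.4552

With known mean μ and an Inverse-Gamma(α, β) prior on σ², the Normal likelihood is conjugate: posterior is Inv-Gamma(α + n/2, β + Σ(xᵢ−μ)²/2).
Posterior: Inv-Gamma(2.3 + 11/2, 15.2 + 2.991/2) = Inv-Gamma(7.80, 16.6955).
E[σ²|data] = β/(α−1) = 16.6955/6.80 = 2.4552.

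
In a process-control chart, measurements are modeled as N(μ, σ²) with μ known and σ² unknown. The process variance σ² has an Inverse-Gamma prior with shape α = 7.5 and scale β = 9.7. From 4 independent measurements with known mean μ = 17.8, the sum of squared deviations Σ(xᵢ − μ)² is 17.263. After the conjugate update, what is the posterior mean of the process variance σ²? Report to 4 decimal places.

With known mean μ and an Inverse-Gamma(α, β) prior on σ², the Normal likelihood is conjugate: posterior is Inv-Gamma(α + n/2, β + Σ(xᵢ−μ)²/2).
Posterior: Inv-Gamma(7.5 + 4/2, 9.7 + 17.263/2) = Inv-Gamma(9.50, 18.3315).
E[σ²|data] = β/(α−1) = 18.3315/8.50 = 2.1566.

2.1566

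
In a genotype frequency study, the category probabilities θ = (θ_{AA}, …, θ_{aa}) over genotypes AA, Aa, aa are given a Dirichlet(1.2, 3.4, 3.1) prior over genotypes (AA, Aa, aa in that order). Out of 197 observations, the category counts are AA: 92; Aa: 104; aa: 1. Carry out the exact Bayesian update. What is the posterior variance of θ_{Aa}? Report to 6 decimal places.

0.001212

The Dirichlet prior is conjugate to the Multinomial likelihood: each posterior αⱼ = prior αⱼ + observed count nⱼ.
Posterior concentration: (93.2, 107.4, 4.1), total = 204.7.
Var[θ_j] = α_j(Σα−α_j)/((Σα)²(Σα+1)) = 107.4·97.3/(204.7²·205.7) = 0.001212.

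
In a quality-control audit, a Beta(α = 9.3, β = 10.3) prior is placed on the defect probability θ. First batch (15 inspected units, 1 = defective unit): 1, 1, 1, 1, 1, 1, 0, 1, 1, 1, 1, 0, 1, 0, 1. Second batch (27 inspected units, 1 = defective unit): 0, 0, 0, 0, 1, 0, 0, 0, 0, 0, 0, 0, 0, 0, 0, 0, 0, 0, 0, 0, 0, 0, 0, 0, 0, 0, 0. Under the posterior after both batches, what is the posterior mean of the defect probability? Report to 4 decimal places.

0.3620

The Beta prior is conjugate to a Binomial/Bernoulli likelihood; the update adds successes to α and failures to β.
After batch 1: Beta(9.3+12, 10.3+3) = Beta(21.3, 13.3).
After batch 2: Beta(21.3+1, 13.3+26) = Beta(22.3, 39.3).
Posterior mean = α/(α+β) = 22.3/61.6 = 0.3620.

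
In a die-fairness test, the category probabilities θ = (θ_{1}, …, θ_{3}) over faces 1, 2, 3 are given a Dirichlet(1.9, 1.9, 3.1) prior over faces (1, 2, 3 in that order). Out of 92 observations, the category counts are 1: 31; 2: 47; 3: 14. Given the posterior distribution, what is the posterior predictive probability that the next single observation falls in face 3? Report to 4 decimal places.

0.1729

The Dirichlet prior is conjugate to the Multinomial likelihood: each posterior αⱼ = prior αⱼ + observed count nⱼ.
Posterior concentration: (32.9, 48.9, 17.1), total = 98.9.
P(next = 3 | data) = α_{3}/Σα = 0.1729.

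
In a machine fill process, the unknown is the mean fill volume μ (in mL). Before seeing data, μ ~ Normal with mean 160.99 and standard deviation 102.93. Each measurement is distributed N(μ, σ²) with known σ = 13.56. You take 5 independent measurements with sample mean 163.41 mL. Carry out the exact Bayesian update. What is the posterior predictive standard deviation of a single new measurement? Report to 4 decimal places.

For Normal data with known variance σ², a Normal(μ₀, σ₀²) prior on μ is conjugate. Posterior precision = 1/σ₀² + n/σ²; posterior mean is the precision-weighted average of μ₀ and x̄.
σ₀² = 102.93² = 10594.5849, σ² = 13.56² = 183.8736; σ² + n·σ₀² = 183.8736 + 5·10594.5849 = 53156.7981.
Posterior precision = 1/σ₀² + n/σ² = 1/10594.5849 + 5/183.8736 = (σ² + n·σ₀²)/(σ₀²σ²) = 53156.7981/(10594.5849·183.8736); posterior variance σₙ² = σ₀²σ²/(σ² + n·σ₀²) = 10594.5849·183.8736/53156.7981 = 36.647513.
Predictive variance for one new observation = σₙ² + σ² = 10594.5849·183.8736/53156.7981 + 183.8736 = σ²·(σ₀² + 53156.7981)/53156.7981 = 183.8736·63751.383/53156.7981 = 220.521113; SD = √(183.8736·63751.383/53156.7981) = 14.8500.

14.8500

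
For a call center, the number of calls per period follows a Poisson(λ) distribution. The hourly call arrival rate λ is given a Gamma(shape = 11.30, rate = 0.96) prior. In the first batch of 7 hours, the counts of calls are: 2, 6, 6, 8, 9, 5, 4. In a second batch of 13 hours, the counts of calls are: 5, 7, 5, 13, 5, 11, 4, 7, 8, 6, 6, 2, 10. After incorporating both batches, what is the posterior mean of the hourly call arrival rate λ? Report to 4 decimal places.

6.6937

With a Gamma(shape α, rate β) prior, the Poisson likelihood is conjugate: the posterior is Gamma(α + ΣXᵢ, β + n).
Batch 1: sum of counts S = 40 over n = 7 hours.
After batch 1: Gamma(α+S, β+n) = Gamma(11.30+40, 0.96+7) = Gamma(51.30, 7.96).
Batch 2: sum of counts S = 89 over n = 13 hours.
After batch 2: Gamma(α+S, β+n) = Gamma(51.30+89, 7.96+13) = Gamma(140.30, 20.96).
Posterior mean = α/β = 140.30/20.96 = 6.6937.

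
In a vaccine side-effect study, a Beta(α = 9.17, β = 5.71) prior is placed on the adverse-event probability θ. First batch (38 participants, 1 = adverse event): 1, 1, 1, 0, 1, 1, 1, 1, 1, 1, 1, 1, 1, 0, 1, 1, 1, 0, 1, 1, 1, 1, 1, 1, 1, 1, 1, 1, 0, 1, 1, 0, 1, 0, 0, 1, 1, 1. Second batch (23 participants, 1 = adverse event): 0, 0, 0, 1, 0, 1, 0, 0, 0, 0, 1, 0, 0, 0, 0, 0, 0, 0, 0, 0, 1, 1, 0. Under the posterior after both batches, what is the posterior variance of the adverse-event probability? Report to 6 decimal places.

0.003134

The Beta prior is conjugate to a Binomial/Bernoulli likelihood; the update adds successes to α and failures to β.
After batch 1: Beta(9.17+31, 5.71+7) = Beta(40.17, 12.71).
After batch 2: Beta(40.17+5, 12.71+18) = Beta(45.17, 30.71).
Var = αβ/((α+β)²(α+β+1)) = 45.17·30.71/(75.88²·76.88) = 0.003134.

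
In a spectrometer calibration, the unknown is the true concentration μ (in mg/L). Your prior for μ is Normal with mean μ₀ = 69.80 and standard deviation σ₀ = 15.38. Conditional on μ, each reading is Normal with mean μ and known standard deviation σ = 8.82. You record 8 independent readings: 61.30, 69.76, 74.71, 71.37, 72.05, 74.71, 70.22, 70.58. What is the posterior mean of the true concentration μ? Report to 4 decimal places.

70.5564

For Normal data with known variance σ², a Normal(μ₀, σ₀²) prior on μ is conjugate. Posterior precision = 1/σ₀² + n/σ²; posterior mean is the precision-weighted average of μ₀ and x̄.
Σxᵢ = 61.30 + 69.76 + 74.71 + 71.37 + 72.05 + 74.71 + 70.22 + 70.58 = 564.7, so n·x̄ = 564.7.
σ₀² = 15.38² = 236.5444, σ² = 8.82² = 77.7924; σ² + n·σ₀² = 77.7924 + 8·236.5444 = 1970.1476.
Posterior mean = (μ₀/σ₀² + n·x̄/σ²)/(1/σ₀² + n/σ²) = (σ²·μ₀ + σ₀²·n·x̄)/(σ² + n·σ₀²) = (77.7924·69.80 + 236.5444·564.7)/1970.1476 = 139006.5322/1970.1476 = 70.5564.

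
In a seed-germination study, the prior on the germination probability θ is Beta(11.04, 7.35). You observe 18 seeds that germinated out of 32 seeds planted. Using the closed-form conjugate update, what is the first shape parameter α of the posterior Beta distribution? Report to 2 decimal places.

The Beta prior is conjugate to a Binomial/Bernoulli likelihood; the update adds successes to α and failures to β.
Posterior: Beta(α+k, β+n−k) = Beta(11.04+18, 7.35+14) = Beta(29.04, 21.35).
Posterior α = 29.04.

29.04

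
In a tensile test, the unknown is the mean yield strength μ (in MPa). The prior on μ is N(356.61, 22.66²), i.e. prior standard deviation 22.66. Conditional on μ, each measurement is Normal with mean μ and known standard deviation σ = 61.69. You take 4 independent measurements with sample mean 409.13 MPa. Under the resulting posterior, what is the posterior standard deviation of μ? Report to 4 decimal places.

For Normal data with known variance σ², a Normal(μ₀, σ₀²) prior on μ is conjugate. Posterior precision = 1/σ₀² + n/σ²; posterior mean is the precision-weighted average of μ₀ and x̄.
σ₀² = 22.66² = 513.4756, σ² = 61.69² = 3805.6561; σ² + n·σ₀² = 3805.6561 + 4·513.4756 = 5859.5585.
Posterior precision = 1/σ₀² + n/σ² = 1/513.4756 + 4/3805.6561 = (σ² + n·σ₀²)/(σ₀²σ²) = 5859.5585/(513.4756·3805.6561); posterior variance σₙ² = σ₀²σ²/(σ² + n·σ₀²) = 513.4756·3805.6561/5859.5585 = 333.491260.
Posterior SD = √σₙ² = √(513.4756·3805.6561/5859.5585) = 18.2617.

18.2617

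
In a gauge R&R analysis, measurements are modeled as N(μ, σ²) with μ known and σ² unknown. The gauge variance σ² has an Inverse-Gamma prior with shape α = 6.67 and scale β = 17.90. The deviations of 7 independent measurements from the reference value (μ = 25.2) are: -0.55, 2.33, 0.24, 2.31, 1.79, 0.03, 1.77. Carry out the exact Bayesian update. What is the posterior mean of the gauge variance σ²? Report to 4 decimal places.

With known mean μ and an Inverse-Gamma(α, β) prior on σ², the Normal likelihood is conjugate: posterior is Inv-Gamma(α + n/2, β + Σ(xᵢ−μ)²/2).
Σ(xᵢ−μ)² = (-0.55)² + (2.33)² + (0.24)² + (2.31)² + (1.79)² + (0.03)² + (1.77)² = 17.4630.
Posterior: Inv-Gamma(6.67 + 7/2, 17.90 + 17.4630/2) = Inv-Gamma(10.17, 26.63150).
E[σ²|data] = β/(α−1) = 26.63150/9.17 = 2.9042.

2.9042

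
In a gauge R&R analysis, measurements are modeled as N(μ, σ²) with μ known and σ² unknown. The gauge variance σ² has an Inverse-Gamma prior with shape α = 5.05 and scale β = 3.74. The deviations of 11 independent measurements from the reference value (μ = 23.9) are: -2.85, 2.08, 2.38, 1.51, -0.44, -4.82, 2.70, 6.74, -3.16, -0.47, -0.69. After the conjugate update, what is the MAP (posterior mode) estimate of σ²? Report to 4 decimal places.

With known mean μ and an Inverse-Gamma(α, β) prior on σ², the Normal likelihood is conjugate: posterior is Inv-Gamma(α + n/2, β + Σ(xᵢ−μ)²/2).
Σ(xᵢ−μ)² = (-2.85)² + (2.08)² + (2.38)² + (1.51)² + (-0.44)² + (-4.82)² + (2.70)² + (6.74)² + (-3.16)² + (-0.47)² + (-0.69)² = 107.2196.
Posterior: Inv-Gamma(5.05 + 11/2, 3.74 + 107.2196/2) = Inv-Gamma(10.55, 57.34980).
Mode = β/(α+1) = 57.34980/11.55 = 4.9654.

4.9654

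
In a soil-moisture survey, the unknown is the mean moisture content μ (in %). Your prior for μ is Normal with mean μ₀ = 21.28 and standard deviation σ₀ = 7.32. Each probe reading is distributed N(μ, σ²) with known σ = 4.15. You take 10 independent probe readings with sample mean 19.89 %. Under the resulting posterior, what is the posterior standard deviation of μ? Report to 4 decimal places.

1.2917

For Normal data with known variance σ², a Normal(μ₀, σ₀²) prior on μ is conjugate. Posterior precision = 1/σ₀² + n/σ²; posterior mean is the precision-weighted average of μ₀ and x̄.
σ₀² = 7.32² = 53.5824, σ² = 4.15² = 17.2225; σ² + n·σ₀² = 17.2225 + 10·53.5824 = 553.0465.
Posterior precision = 1/σ₀² + n/σ² = 1/53.5824 + 10/17.2225 = (σ² + n·σ₀²)/(σ₀²σ²) = 553.0465/(53.5824·17.2225); posterior variance σₙ² = σ₀²σ²/(σ² + n·σ₀²) = 53.5824·17.2225/553.0465 = 1.668617.
Posterior SD = √σₙ² = √(53.5824·17.2225/553.0465) = 1.2917.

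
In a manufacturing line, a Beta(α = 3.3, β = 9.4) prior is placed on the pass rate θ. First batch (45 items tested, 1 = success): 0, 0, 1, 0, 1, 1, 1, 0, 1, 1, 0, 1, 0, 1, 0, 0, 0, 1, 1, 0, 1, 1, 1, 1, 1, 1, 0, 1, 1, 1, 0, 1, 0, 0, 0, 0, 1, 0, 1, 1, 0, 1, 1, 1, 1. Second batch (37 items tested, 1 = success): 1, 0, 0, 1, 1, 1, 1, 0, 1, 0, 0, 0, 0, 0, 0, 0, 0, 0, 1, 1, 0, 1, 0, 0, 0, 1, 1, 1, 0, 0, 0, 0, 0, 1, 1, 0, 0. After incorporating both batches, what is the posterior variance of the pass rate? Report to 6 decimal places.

The Beta prior is conjugate to a Binomial/Bernoulli likelihood; the update adds successes to α and failures to β.
After batch 1: Beta(3.3+27, 9.4+18) = Beta(30.3, 27.4).
After batch 2: Beta(30.3+14, 27.4+23) = Beta(44.3, 50.4).
Var = αβ/((α+β)²(α+β+1)) = 44.3·50.4/(94.7²·95.7) = 0.002601.

0.002601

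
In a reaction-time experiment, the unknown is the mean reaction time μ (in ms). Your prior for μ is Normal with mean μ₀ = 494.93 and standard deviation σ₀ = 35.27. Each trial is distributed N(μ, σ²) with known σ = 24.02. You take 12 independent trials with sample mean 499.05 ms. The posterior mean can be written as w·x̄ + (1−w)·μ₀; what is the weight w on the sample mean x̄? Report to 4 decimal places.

For Normal data with known variance σ², a Normal(μ₀, σ₀²) prior on μ is conjugate. Posterior precision = 1/σ₀² + n/σ²; posterior mean is the precision-weighted average of μ₀ and x̄.
σ₀² = 35.27² = 1243.9729, σ² = 24.02² = 576.9604. Prior precision 1/σ₀² = 1/1243.9729; data precision n/σ² = 12/576.9604.
w = (n/σ²)/(1/σ₀² + n/σ²) = n·σ₀²/(σ² + n·σ₀²) = 12·1243.9729/(576.9604 + 12·1243.9729) = 14927.6748/15504.6352 = 0.9628.

0.9628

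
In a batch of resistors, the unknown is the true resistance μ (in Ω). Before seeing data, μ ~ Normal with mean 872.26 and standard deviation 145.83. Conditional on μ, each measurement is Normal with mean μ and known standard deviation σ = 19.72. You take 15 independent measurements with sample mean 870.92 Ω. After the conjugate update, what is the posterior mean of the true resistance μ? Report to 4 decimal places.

870.9216

For Normal data with known variance σ², a Normal(μ₀, σ₀²) prior on μ is conjugate. Posterior precision = 1/σ₀² + n/σ²; posterior mean is the precision-weighted average of μ₀ and x̄.
n·x̄ = 15·870.92 = 13063.8.
σ₀² = 145.83² = 21266.3889, σ² = 19.72² = 388.8784; σ² + n·σ₀² = 388.8784 + 15·21266.3889 = 319384.7119.
Posterior mean = (μ₀/σ₀² + n·x̄/σ²)/(1/σ₀² + n/σ²) = (σ²·μ₀ + σ₀²·n·x̄)/(σ² + n·σ₀²) = (388.8784·872.26 + 21266.3889·13063.8)/319384.7119 = 278159054.385004/319384.7119 = 870.9216.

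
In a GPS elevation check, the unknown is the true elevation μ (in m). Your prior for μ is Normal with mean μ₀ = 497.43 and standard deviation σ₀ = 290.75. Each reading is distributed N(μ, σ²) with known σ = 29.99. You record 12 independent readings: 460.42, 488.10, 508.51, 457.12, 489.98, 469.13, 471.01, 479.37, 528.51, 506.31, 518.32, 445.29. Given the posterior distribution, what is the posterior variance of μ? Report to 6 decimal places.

For Normal data with known variance σ², a Normal(μ₀, σ₀²) prior on μ is conjugate. Posterior precision = 1/σ₀² + n/σ²; posterior mean is the precision-weighted average of μ₀ and x̄.
σ₀² = 290.75² = 84535.5625, σ² = 29.99² = 899.4001; σ² + n·σ₀² = 899.4001 + 12·84535.5625 = 1015326.1501.
Posterior precision = 1/σ₀² + n/σ² = 1/84535.5625 + 12/899.4001 = (σ² + n·σ₀²)/(σ₀²σ²) = 1015326.1501/(84535.5625·899.4001); posterior variance σₙ² = σ₀²σ²/(σ² + n·σ₀²) = 84535.5625·899.4001/1015326.1501 = 74.883616.

74.883616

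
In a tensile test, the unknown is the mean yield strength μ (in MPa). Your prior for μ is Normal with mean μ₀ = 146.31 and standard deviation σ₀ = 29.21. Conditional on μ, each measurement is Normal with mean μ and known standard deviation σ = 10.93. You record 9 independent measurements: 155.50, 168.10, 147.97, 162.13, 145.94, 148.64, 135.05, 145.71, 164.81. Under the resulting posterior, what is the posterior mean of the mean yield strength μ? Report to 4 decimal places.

For Normal data with known variance σ², a Normal(μ₀, σ₀²) prior on μ is conjugate. Posterior precision = 1/σ₀² + n/σ²; posterior mean is the precision-weighted average of μ₀ and x̄.
Σxᵢ = 155.50 + 168.10 + 147.97 + 162.13 + 145.94 + 148.64 + 135.05 + 145.71 + 164.81 = 1373.85, so n·x̄ = 1373.85.
σ₀² = 29.21² = 853.2241, σ² = 10.93² = 119.4649; σ² + n·σ₀² = 119.4649 + 9·853.2241 = 7798.4818.
Posterior mean = (μ₀/σ₀² + n·x̄/σ²)/(1/σ₀² + n/σ²) = (σ²·μ₀ + σ₀²·n·x̄)/(σ² + n·σ₀²) = (119.4649·146.31 + 853.2241·1373.85)/7798.4818 = 1189680.839304/7798.4818 = 152.5529.

152.5529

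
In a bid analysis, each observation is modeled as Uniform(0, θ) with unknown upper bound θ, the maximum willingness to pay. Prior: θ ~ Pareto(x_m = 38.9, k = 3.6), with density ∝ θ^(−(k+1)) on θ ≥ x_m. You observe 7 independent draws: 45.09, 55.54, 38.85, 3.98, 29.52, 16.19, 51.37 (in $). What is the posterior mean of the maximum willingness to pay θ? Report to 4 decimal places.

61.3254

A Pareto(scale x_m, shape k) prior on the upper bound θ of Uniform(0, θ) is conjugate: posterior is Pareto(max(x_m, max xᵢ), k + n).
Sample maximum = 55.54; prior scale x_m = 38.9 → posterior scale = max = 55.54.
Posterior shape = 3.6 + 7 = 10.6.
E[θ|data] = k·x_m/(k−1) = 10.6·55.54/9.6 = 61.3254.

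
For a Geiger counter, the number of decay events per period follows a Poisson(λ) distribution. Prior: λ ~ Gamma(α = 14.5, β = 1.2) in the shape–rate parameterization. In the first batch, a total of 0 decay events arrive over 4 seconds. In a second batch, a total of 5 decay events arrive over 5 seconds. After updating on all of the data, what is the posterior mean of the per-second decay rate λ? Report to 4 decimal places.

With a Gamma(shape α, rate β) prior, the Poisson likelihood is conjugate: the posterior is Gamma(α + ΣXᵢ, β + n).
After batch 1: Gamma(α+S, β+n) = Gamma(14.5+0, 1.2+4) = Gamma(14.5, 5.2).
After batch 2: Gamma(α+S, β+n) = Gamma(14.5+5, 5.2+5) = Gamma(19.5, 10.2).
Posterior mean = α/β = 19.5/10.2 = 1.9118.

1.9118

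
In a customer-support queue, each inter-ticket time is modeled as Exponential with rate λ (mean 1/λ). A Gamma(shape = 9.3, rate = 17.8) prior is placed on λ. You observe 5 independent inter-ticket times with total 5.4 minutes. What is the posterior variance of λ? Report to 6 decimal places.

With a Gamma(shape α, rate β) prior on the exponential rate λ, the posterior after n observations with total T = Σxᵢ is Gamma(α+n, β+T).
Posterior: Gamma(9.3+5, 17.8+5.4) = Gamma(14.3, 23.2).
Var = α/β² = 0.026568.

0.026568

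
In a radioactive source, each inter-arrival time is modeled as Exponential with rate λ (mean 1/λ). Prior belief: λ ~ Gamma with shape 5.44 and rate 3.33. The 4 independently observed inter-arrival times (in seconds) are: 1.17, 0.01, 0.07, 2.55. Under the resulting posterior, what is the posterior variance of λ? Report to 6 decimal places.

With a Gamma(shape α, rate β) prior on the exponential rate λ, the posterior after n observations with total T = Σxᵢ is Gamma(α+n, β+T).
Sum of observations T = 3.80 seconds; n = 4.
Posterior: Gamma(5.44+4, 3.33+3.80) = Gamma(9.44, 7.13).
Var = α/β² = 0.185692.

0.185692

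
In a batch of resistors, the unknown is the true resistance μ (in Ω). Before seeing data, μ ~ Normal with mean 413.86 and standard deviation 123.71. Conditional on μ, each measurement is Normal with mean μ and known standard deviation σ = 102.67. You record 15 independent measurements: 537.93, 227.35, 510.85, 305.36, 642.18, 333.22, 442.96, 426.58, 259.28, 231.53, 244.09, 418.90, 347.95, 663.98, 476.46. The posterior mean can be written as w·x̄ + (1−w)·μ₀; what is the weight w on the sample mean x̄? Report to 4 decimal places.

0.9561

For Normal data with known variance σ², a Normal(μ₀, σ₀²) prior on μ is conjugate. Posterior precision = 1/σ₀² + n/σ²; posterior mean is the precision-weighted average of μ₀ and x̄.
σ₀² = 123.71² = 15304.1641, σ² = 102.67² = 10541.1289. Prior precision 1/σ₀² = 1/15304.1641; data precision n/σ² = 15/10541.1289.
w = (n/σ²)/(1/σ₀² + n/σ²) = n·σ₀²/(σ² + n·σ₀²) = 15·15304.1641/(10541.1289 + 15·15304.1641) = 229562.4615/240103.5904 = 0.9561.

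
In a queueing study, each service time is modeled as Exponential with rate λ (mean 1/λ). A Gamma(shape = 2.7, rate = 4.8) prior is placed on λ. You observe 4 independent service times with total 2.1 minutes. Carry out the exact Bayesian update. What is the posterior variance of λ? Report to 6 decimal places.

With a Gamma(shape α, rate β) prior on the exponential rate λ, the posterior after n observations with total T = Σxᵢ is Gamma(α+n, β+T).
Posterior: Gamma(2.7+4, 4.8+2.1) = Gamma(6.7, 6.9).
Var = α/β² = 0.140727.

0.140727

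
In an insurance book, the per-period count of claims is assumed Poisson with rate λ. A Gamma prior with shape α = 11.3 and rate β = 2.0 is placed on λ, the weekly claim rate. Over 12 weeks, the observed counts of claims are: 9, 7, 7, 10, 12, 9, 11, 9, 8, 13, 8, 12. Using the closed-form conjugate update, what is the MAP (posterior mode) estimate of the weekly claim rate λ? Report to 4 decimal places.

With a Gamma(shape α, rate β) prior, the Poisson likelihood is conjugate: the posterior is Gamma(α + ΣXᵢ, β + n).
Sum of counts S = 115 over n = 12 weeks.
Posterior: Gamma(α+S, β+n) = Gamma(11.3+115, 2.0+12) = Gamma(126.3, 14.0).
Mode of Gamma(α,β) for α≥1 is (α−1)/β = 125.3/14.0 = 8.9500.

8.9500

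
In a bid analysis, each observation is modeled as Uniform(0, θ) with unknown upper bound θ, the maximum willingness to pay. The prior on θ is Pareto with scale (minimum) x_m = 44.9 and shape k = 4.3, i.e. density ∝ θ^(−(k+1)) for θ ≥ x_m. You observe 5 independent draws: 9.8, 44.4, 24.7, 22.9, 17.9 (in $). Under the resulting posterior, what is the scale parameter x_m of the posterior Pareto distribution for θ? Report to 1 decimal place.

44.9

A Pareto(scale x_m, shape k) prior on the upper bound θ of Uniform(0, θ) is conjugate: posterior is Pareto(max(x_m, max xᵢ), k + n).
Sample maximum = 44.4; prior scale x_m = 44.9 → posterior scale = max = 44.9.
Posterior shape = 4.3 + 5 = 9.3.
Posterior scale x_m = 44.9.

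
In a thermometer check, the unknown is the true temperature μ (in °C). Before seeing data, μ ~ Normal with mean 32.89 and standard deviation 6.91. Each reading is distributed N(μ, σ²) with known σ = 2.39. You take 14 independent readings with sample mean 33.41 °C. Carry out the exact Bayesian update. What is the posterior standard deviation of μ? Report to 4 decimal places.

For Normal data with known variance σ², a Normal(μ₀, σ₀²) prior on μ is conjugate. Posterior precision = 1/σ₀² + n/σ²; posterior mean is the precision-weighted average of μ₀ and x̄.
σ₀² = 6.91² = 47.7481, σ² = 2.39² = 5.7121; σ² + n·σ₀² = 5.7121 + 14·47.7481 = 674.1855.
Posterior precision = 1/σ₀² + n/σ² = 1/47.7481 + 14/5.7121 = (σ² + n·σ₀²)/(σ₀²σ²) = 674.1855/(47.7481·5.7121); posterior variance σₙ² = σ₀²σ²/(σ² + n·σ₀²) = 47.7481·5.7121/674.1855 = 0.404550.
Posterior SD = √σₙ² = √(47.7481·5.7121/674.1855) = 0.6360.

0.6360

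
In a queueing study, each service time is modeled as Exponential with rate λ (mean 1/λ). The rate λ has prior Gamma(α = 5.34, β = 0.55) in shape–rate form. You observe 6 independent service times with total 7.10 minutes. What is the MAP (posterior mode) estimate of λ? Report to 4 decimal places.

1.3516

With a Gamma(shape α, rate β) prior on the exponential rate λ, the posterior after n observations with total T = Σxᵢ is Gamma(α+n, β+T).
Posterior: Gamma(5.34+6, 0.55+7.10) = Gamma(11.34, 7.65).
Mode = (α−1)/β = 1.3516.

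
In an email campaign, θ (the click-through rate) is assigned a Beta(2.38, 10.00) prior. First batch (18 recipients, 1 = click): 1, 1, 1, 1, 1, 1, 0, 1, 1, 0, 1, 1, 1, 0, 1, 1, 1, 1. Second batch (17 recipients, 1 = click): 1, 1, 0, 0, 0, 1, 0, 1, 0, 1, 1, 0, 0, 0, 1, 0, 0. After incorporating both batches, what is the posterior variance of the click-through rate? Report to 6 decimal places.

0.005163

The Beta prior is conjugate to a Binomial/Bernoulli likelihood; the update adds successes to α and failures to β.
After batch 1: Beta(2.38+15, 10.00+3) = Beta(17.38, 13.00).
After batch 2: Beta(17.38+7, 13.00+10) = Beta(24.38, 23.00).
Var = αβ/((α+β)²(α+β+1)) = 24.38·23.00/(47.38²·48.38) = 0.005163.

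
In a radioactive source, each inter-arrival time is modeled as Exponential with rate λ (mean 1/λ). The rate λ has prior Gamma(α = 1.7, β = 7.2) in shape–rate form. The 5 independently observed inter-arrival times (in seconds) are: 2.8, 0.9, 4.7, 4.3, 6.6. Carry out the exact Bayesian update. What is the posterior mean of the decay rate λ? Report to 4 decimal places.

0.2528

With a Gamma(shape α, rate β) prior on the exponential rate λ, the posterior after n observations with total T = Σxᵢ is Gamma(α+n, β+T).
Sum of observations T = 19.3 seconds; n = 5.
Posterior: Gamma(1.7+5, 7.2+19.3) = Gamma(6.7, 26.5).
Posterior mean of λ = α/β = 6.7/26.5 = 0.2528.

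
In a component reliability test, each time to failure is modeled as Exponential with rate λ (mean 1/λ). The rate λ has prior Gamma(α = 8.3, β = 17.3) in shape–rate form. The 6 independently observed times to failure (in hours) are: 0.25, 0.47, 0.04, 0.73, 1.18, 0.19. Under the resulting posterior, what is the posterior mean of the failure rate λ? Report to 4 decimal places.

With a Gamma(shape α, rate β) prior on the exponential rate λ, the posterior after n observations with total T = Σxᵢ is Gamma(α+n, β+T).
Sum of observations T = 2.86 hours; n = 6.
Posterior: Gamma(8.3+6, 17.3+2.86) = Gamma(14.3, 20.16).
Posterior mean of λ = α/β = 14.3/20.16 = 0.7093.

0.7093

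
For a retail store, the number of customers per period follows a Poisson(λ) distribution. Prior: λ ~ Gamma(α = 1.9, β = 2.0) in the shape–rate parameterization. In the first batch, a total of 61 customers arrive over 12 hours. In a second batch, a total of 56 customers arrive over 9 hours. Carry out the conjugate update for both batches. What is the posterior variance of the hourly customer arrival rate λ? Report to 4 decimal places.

0.2248

With a Gamma(shape α, rate β) prior, the Poisson likelihood is conjugate: the posterior is Gamma(α + ΣXᵢ, β + n).
After batch 1: Gamma(α+S, β+n) = Gamma(1.9+61, 2.0+12) = Gamma(62.9, 14.0).
After batch 2: Gamma(α+S, β+n) = Gamma(62.9+56, 14.0+9) = Gamma(118.9, 23.0).
Var = α/β² = 118.9/23.0² = 0.2248.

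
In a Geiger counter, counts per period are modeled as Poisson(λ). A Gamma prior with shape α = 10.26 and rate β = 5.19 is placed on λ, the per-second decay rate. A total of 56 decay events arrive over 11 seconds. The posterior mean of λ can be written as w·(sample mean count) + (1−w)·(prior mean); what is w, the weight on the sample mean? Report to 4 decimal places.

With a Gamma(shape α, rate β) prior, the Poisson likelihood is conjugate: the posterior is Gamma(α + ΣXᵢ, β + n).
Posterior mean = (α₀+S)/(β₀+n) = [n/(β₀+n)]·(S/n) + [β₀/(β₀+n)]·(α₀/β₀), so only n and β₀ enter the weight.
Weight on data w = n/(β₀+n) = 11/(5.19+11) = 11/16.19 = 0.6794.

0.6794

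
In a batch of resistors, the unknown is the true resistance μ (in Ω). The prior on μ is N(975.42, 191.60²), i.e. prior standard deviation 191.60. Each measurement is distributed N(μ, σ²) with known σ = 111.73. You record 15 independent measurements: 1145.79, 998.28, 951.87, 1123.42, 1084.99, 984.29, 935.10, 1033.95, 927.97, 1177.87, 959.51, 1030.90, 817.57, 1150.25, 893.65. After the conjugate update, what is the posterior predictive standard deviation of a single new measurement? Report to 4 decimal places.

For Normal data with known variance σ², a Normal(μ₀, σ₀²) prior on μ is conjugate. Posterior precision = 1/σ₀² + n/σ²; posterior mean is the precision-weighted average of μ₀ and x̄.
σ₀² = 191.60² = 36710.56, σ² = 111.73² = 12483.5929; σ² + n·σ₀² = 12483.5929 + 15·36710.56 = 563141.9929.
Posterior precision = 1/σ₀² + n/σ² = 1/36710.56 + 15/12483.5929 = (σ² + n·σ₀²)/(σ₀²σ²) = 563141.9929/(36710.56·12483.5929); posterior variance σₙ² = σ₀²σ²/(σ² + n·σ₀²) = 36710.56·12483.5929/563141.9929 = 813.790646.
Predictive variance for one new observation = σₙ² + σ² = 36710.56·12483.5929/563141.9929 + 12483.5929 = σ²·(σ₀² + 563141.9929)/563141.9929 = 12483.5929·599852.5529/563141.9929 = 13297.383546; SD = √(12483.5929·599852.5529/563141.9929) = 115.3143.

115.3143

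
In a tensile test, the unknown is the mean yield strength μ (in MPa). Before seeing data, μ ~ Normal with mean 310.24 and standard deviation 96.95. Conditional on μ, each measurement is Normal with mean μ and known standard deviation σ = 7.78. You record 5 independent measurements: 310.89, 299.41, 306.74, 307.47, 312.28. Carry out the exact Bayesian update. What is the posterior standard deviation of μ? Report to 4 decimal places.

For Normal data with known variance σ², a Normal(μ₀, σ₀²) prior on μ is conjugate. Posterior precision = 1/σ₀² + n/σ²; posterior mean is the precision-weighted average of μ₀ and x̄.
σ₀² = 96.95² = 9399.3025, σ² = 7.78² = 60.5284; σ² + n·σ₀² = 60.5284 + 5·9399.3025 = 47057.0409.
Posterior precision = 1/σ₀² + n/σ² = 1/9399.3025 + 5/60.5284 = (σ² + n·σ₀²)/(σ₀²σ²) = 47057.0409/(9399.3025·60.5284); posterior variance σₙ² = σ₀²σ²/(σ² + n·σ₀²) = 9399.3025·60.5284/47057.0409 = 12.090109.
Posterior SD = √σₙ² = √(9399.3025·60.5284/47057.0409) = 3.4771.

3.4771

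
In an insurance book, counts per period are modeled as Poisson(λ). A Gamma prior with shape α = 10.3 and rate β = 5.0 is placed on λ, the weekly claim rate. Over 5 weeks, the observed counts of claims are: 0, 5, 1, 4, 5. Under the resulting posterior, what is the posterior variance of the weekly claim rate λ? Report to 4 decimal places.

0.2530

With a Gamma(shape α, rate β) prior, the Poisson likelihood is conjugate: the posterior is Gamma(α + ΣXᵢ, β + n).
Sum of counts S = 15 over n = 5 weeks.
Posterior: Gamma(α+S, β+n) = Gamma(10.3+15, 5.0+5) = Gamma(25.3, 10.0).
Var = α/β² = 25.3/10.0² = 0.2530.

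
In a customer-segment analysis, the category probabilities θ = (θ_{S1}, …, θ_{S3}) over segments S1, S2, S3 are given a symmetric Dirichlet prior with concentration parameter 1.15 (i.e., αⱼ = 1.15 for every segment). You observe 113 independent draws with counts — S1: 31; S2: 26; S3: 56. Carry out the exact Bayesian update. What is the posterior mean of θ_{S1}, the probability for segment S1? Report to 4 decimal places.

The Dirichlet prior is conjugate to the Multinomial likelihood: each posterior αⱼ = prior αⱼ + observed count nⱼ.
Posterior concentration: (32.15, 27.15, 57.15), total = 116.45.
E[θ_{S1}|data] = α_{S1}/Σα = 32.15/116.45 = 0.2761.

0.2761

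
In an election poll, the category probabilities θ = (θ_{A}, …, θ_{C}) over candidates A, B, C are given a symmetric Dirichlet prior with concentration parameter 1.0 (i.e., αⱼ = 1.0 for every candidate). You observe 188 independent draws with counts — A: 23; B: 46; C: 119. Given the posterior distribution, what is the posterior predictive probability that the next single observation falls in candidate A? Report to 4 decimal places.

The Dirichlet prior is conjugate to the Multinomial likelihood: each posterior αⱼ = prior αⱼ + observed count nⱼ.
Posterior concentration: (24.0, 47.0, 120.0), total = 191.0.
P(next = A | data) = α_{A}/Σα = 0.1257.

0.1257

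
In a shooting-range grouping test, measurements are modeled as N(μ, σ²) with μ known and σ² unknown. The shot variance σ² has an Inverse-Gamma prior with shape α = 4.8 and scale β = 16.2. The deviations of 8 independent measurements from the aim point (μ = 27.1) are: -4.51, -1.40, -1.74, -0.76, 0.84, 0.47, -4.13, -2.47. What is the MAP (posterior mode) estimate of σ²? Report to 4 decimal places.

4.2036

With known mean μ and an Inverse-Gamma(α, β) prior on σ², the Normal likelihood is conjugate: posterior is Inv-Gamma(α + n/2, β + Σ(xᵢ−μ)²/2).
Σ(xᵢ−μ)² = (-4.51)² + (-1.40)² + (-1.74)² + (-0.76)² + (0.84)² + (0.47)² + (-4.13)² + (-2.47)² = 49.9896.
Posterior: Inv-Gamma(4.8 + 8/2, 16.2 + 49.9896/2) = Inv-Gamma(8.80, 41.19480).
Mode = β/(α+1) = 41.19480/9.80 = 4.2036.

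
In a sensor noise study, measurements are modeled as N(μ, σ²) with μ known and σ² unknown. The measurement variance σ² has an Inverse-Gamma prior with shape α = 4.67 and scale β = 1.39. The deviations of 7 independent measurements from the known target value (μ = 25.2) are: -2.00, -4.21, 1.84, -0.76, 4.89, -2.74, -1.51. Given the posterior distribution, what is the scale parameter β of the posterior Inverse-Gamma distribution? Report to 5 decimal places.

31.08355

With known mean μ and an Inverse-Gamma(α, β) prior on σ², the Normal likelihood is conjugate: posterior is Inv-Gamma(α + n/2, β + Σ(xᵢ−μ)²/2).
Σ(xᵢ−μ)² = (-2.00)² + (-4.21)² + (1.84)² + (-0.76)² + (4.89)² + (-2.74)² + (-1.51)² = 59.3871.
Posterior: Inv-Gamma(4.67 + 7/2, 1.39 + 59.3871/2) = Inv-Gamma(8.17, 31.08355).
Posterior β = 31.08355.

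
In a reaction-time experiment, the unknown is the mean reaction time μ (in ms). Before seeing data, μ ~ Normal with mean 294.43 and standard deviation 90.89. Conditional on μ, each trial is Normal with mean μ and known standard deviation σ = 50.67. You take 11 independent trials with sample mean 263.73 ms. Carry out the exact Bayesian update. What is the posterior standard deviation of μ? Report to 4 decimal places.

15.0662

For Normal data with known variance σ², a Normal(μ₀, σ₀²) prior on μ is conjugate. Posterior precision = 1/σ₀² + n/σ²; posterior mean is the precision-weighted average of μ₀ and x̄.
σ₀² = 90.89² = 8260.9921, σ² = 50.67² = 2567.4489; σ² + n·σ₀² = 2567.4489 + 11·8260.9921 = 93438.362.
Posterior precision = 1/σ₀² + n/σ² = 1/8260.9921 + 11/2567.4489 = (σ² + n·σ₀²)/(σ₀²σ²) = 93438.362/(8260.9921·2567.4489); posterior variance σₙ² = σ₀²σ²/(σ² + n·σ₀²) = 8260.9921·2567.4489/93438.362 = 226.991084.
Posterior SD = √σₙ² = √(8260.9921·2567.4489/93438.362) = 15.0662.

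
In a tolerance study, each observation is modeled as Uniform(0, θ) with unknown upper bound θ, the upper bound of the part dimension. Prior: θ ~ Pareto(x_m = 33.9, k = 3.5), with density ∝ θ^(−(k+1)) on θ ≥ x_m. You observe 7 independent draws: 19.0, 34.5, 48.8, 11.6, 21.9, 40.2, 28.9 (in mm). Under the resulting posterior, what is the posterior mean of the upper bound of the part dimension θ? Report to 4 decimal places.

53.9368

A Pareto(scale x_m, shape k) prior on the upper bound θ of Uniform(0, θ) is conjugate: posterior is Pareto(max(x_m, max xᵢ), k + n).
Sample maximum = 48.8; prior scale x_m = 33.9 → posterior scale = max = 48.8.
Posterior shape = 3.5 + 7 = 10.5.
E[θ|data] = k·x_m/(k−1) = 10.5·48.8/9.5 = 53.9368.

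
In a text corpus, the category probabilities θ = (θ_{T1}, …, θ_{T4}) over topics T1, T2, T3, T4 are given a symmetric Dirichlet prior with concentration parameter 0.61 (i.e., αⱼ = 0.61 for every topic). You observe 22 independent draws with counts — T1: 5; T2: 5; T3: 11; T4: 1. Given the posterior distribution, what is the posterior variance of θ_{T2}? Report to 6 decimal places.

0.006952

The Dirichlet prior is conjugate to the Multinomial likelihood: each posterior αⱼ = prior αⱼ + observed count nⱼ.
Posterior concentration: (5.61, 5.61, 11.61, 1.61), total = 24.44.
Var[θ_j] = α_j(Σα−α_j)/((Σα)²(Σα+1)) = 5.61·18.83/(24.44²·25.44) = 0.006952.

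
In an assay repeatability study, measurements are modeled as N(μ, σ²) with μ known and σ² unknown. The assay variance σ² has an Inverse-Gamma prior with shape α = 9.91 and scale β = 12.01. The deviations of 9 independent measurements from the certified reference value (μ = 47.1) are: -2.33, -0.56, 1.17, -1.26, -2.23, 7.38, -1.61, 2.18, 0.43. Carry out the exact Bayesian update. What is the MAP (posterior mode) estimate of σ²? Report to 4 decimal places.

With known mean μ and an Inverse-Gamma(α, β) prior on σ², the Normal likelihood is conjugate: posterior is Inv-Gamma(α + n/2, β + Σ(xᵢ−μ)²/2).
Σ(xᵢ−μ)² = (-2.33)² + (-0.56)² + (1.17)² + (-1.26)² + (-2.23)² + (7.38)² + (-1.61)² + (2.18)² + (0.43)² = 75.6657.
Posterior: Inv-Gamma(9.91 + 9/2, 12.01 + 75.6657/2) = Inv-Gamma(14.41, 49.84285).
Mode = β/(α+1) = 49.84285/15.41 = 3.2344.

3.2344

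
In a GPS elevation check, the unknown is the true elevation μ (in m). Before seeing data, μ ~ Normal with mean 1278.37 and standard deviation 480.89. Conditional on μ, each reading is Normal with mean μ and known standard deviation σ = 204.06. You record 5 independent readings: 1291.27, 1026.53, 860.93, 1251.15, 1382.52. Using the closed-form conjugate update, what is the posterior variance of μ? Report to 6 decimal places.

8038.605765

For Normal data with known variance σ², a Normal(μ₀, σ₀²) prior on μ is conjugate. Posterior precision = 1/σ₀² + n/σ²; posterior mean is the precision-weighted average of μ₀ and x̄.
σ₀² = 480.89² = 231255.1921, σ² = 204.06² = 41640.4836; σ² + n·σ₀² = 41640.4836 + 5·231255.1921 = 1197916.4441.
Posterior precision = 1/σ₀² + n/σ² = 1/231255.1921 + 5/41640.4836 = (σ² + n·σ₀²)/(σ₀²σ²) = 1197916.4441/(231255.1921·41640.4836); posterior variance σₙ² = σ₀²σ²/(σ² + n·σ₀²) = 231255.1921·41640.4836/1197916.4441 = 8038.605765.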